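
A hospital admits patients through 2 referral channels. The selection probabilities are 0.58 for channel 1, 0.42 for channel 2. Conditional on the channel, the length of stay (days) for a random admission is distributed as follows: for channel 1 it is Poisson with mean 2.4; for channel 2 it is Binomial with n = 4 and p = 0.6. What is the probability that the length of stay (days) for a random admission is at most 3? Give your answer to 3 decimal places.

0.817

Conditional on each channel, P(X ≤ 3): 1: 0.778723; 2: 0.8704.
By total probability, P(X ≤ 3) = 0.58·0.778723 + 0.42·0.8704 = 0.817227.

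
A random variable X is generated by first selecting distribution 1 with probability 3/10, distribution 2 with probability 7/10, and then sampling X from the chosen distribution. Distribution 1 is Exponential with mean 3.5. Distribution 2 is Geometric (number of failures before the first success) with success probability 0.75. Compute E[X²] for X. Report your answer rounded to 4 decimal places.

7.7389

For each component E[X²] = Var + (mean)², giving 1: 24.5; 2: 0.555556.
Overall E[X²] = 0.3·24.5 + 0.7·0.555556 = 7.73889.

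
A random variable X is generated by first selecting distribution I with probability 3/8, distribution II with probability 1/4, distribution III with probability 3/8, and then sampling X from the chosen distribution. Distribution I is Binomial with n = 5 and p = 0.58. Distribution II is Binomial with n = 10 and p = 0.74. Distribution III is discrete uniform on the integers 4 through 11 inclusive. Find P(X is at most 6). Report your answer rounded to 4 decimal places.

0.5776

Conditional on each component, P(X ≤ 6): I: 1; II: 0.247935; III: 0.375.
By total probability, P(X ≤ 6) = 0.375·1 + 0.25·0.247935 + 0.375·0.375 = 0.577609.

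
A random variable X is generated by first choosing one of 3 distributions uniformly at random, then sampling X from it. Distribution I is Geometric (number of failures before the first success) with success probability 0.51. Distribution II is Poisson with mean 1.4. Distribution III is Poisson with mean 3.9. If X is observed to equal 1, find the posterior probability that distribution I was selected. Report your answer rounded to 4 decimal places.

Likelihoods P(X=1 | ·): I: 0.2499; II: 0.345236; III: 0.0789435.
Posterior ∝ prior × likelihood. Numerator for I: 0.333333·0.2499 = 0.0833.
Normalizing constant: 0.333333·0.2499 + 0.333333·0.345236 + 0.333333·0.0789435 = 0.224693.
P(I | observation) = 0.0833 / 0.224693 = 0.370728.

0.3707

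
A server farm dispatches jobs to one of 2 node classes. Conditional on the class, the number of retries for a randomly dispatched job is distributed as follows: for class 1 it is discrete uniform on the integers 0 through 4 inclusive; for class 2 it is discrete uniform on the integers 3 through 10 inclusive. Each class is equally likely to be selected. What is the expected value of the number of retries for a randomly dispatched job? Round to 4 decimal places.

4.2500

Component means — 1: 2; 2: 6.5.
E[X] = 0.5·2 + 0.5·6.5 = 4.25.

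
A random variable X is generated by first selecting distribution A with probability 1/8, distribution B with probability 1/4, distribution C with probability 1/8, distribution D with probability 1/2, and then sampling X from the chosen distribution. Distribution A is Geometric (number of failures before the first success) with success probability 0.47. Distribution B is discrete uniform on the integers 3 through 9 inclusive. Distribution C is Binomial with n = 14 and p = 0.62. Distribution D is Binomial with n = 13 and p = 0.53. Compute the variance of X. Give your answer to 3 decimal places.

7.563

Per component, A: μ=1.12766, E[X²]=3.67089; B: μ=6, E[X²]=40; C: μ=8.68, E[X²]=78.6408; D: μ=6.89, E[X²]=50.7104.
E[X] = 0.125·1.12766 + 0.25·6 + 0.125·8.68 + 0.5·6.89 = 6.17096.
E[X²] = 0.125·3.67089 + 0.25·40 + 0.125·78.6408 + 0.5·50.7104 = 45.6442.
Var(X) = E[X²] − (E[X])² = 45.6442 − 38.0807 = 7.56345.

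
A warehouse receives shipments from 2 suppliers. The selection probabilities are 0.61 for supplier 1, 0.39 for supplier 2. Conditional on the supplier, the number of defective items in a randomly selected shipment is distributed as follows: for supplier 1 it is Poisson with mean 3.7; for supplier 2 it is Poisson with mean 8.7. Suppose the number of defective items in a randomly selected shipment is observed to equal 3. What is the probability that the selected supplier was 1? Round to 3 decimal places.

0.947

Likelihoods P(X=3 | ·): 1: 0.20872; 2: 0.0182829.
Posterior ∝ prior × likelihood. Numerator for 1: 0.61·0.20872 = 0.127319.
Normalizing constant: 0.61·0.20872 + 0.39·0.0182829 = 0.13445.
P(1 | observation) = 0.127319 / 0.13445 = 0.946967.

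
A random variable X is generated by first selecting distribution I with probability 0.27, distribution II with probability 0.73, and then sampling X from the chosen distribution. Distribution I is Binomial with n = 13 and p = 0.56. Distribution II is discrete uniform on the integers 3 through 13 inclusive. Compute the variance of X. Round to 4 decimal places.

Per component, I: μ=7.28, E[X²]=56.2016; II: μ=8, E[X²]=74.
E[X] = 0.27·7.28 + 0.73·8 = 7.8056.
E[X²] = 0.27·56.2016 + 0.73·74 = 69.1944.
Var(X) = E[X²] − (E[X])² = 69.1944 − 60.9274 = 8.26704.

8.2670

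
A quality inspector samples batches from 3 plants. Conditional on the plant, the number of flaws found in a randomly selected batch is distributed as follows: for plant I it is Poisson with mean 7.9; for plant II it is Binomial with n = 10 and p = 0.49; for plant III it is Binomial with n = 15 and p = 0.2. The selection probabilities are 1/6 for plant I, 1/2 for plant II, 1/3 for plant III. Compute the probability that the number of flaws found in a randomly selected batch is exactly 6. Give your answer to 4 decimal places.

Conditional on each plant, P(X = 6): I: 0.125171; II: 0.196642; III: 0.0429926.
By total probability, P(X = 6) = 0.166667·0.125171 + 0.5·0.196642 + 0.333333·0.0429926 = 0.133514.

0.1335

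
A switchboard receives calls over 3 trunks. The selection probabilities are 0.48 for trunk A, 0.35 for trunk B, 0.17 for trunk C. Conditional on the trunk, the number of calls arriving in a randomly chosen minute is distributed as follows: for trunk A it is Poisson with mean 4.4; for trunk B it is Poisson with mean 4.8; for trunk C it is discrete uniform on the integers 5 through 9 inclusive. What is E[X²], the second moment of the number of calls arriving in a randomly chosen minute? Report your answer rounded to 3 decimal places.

29.819

For each component E[X²] = Var + (mean)², giving A: 23.76; B: 27.84; C: 51.
Overall E[X²] = 0.48·23.76 + 0.35·27.84 + 0.17·51 = 29.8188.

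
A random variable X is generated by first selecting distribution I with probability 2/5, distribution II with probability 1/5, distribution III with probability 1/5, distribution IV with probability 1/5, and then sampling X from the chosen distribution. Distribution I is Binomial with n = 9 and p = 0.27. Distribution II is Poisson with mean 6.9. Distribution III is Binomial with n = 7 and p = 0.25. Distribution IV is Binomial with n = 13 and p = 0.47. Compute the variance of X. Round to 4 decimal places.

Per component, I: μ=2.43, E[X²]=7.6788; II: μ=6.9, E[X²]=54.51; III: μ=1.75, E[X²]=4.375; IV: μ=6.11, E[X²]=40.5704.
E[X] = 0.4·2.43 + 0.2·6.9 + 0.2·1.75 + 0.2·6.11 = 3.924.
E[X²] = 0.4·7.6788 + 0.2·54.51 + 0.2·4.375 + 0.2·40.5704 = 22.9626.
Var(X) = E[X²] − (E[X])² = 22.9626 − 15.3978 = 7.56482.

7.5648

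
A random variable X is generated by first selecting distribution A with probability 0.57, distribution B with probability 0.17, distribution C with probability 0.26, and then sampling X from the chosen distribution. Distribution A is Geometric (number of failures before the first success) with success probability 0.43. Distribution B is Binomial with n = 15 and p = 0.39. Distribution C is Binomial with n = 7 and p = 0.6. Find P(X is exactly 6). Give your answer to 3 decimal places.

Conditional on each component, P(X = 6): A: 0.0147475; B: 0.205949; C: 0.130637.
By total probability, P(X = 6) = 0.57·0.0147475 + 0.17·0.205949 + 0.26·0.130637 = 0.077383.

0.077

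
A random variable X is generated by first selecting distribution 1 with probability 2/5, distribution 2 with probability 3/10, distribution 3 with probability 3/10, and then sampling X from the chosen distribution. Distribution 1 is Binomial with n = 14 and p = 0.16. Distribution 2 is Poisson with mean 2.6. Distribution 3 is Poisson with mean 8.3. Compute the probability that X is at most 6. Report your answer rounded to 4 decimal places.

0.7770

Conditional on each component, P(X ≤ 6): 1: 0.996765; 2: 0.98283; 3: 0.278121.
By total probability, P(X ≤ 6) = 0.4·0.996765 + 0.3·0.98283 + 0.3·0.278121 = 0.776991.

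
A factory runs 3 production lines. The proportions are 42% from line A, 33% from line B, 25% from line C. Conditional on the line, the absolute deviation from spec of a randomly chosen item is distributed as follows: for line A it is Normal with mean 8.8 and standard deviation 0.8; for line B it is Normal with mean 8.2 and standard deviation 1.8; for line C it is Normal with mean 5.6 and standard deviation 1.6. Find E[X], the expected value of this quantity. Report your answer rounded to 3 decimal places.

7.802

Component means — A: 8.8; B: 8.2; C: 5.6.
E[X] = 0.42·8.8 + 0.33·8.2 + 0.25·5.6 = 7.802.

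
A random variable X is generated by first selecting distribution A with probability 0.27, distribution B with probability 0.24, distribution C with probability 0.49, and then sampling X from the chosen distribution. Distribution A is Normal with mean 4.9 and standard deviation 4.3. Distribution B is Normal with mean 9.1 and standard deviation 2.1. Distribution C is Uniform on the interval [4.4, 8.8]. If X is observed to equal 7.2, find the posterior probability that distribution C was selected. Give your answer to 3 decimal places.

0.682

Likelihoods f(7.2 | ·): A: 0.080411; B: 0.126164; C: 0.227273.
Posterior ∝ prior × likelihood. Numerator for C: 0.49·0.227273 = 0.111364.
Normalizing constant: 0.27·0.080411 + 0.24·0.126164 + 0.49·0.227273 = 0.163354.
P(C | observation) = 0.111364 / 0.163354 = 0.681732.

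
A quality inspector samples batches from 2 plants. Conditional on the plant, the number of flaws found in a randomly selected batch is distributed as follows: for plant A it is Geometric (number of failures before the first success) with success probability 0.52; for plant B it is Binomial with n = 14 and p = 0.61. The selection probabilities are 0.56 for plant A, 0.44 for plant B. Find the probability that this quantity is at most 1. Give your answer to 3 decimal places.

0.431

Conditional on each plant, P(X ≤ 1): A: 0.7696; B: 4.31213e-05.
By total probability, P(X ≤ 1) = 0.56·0.7696 + 0.44·4.31213e-05 = 0.430995.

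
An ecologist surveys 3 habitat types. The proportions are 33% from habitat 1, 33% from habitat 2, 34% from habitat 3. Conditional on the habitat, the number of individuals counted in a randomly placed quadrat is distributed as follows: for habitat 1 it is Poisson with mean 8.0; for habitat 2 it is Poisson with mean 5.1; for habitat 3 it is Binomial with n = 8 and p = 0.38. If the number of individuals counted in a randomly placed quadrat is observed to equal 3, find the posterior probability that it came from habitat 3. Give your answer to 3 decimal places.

0.640

Likelihoods P(X=3 | ·): 1: 0.0286261; 2: 0.13479; 3: 0.281512.
Posterior ∝ prior × likelihood. Numerator for 3: 0.34·0.281512 = 0.0957142.
Normalizing constant: 0.33·0.0286261 + 0.33·0.13479 + 0.34·0.281512 = 0.149641.
P(3 | observation) = 0.0957142 / 0.149641 = 0.639623.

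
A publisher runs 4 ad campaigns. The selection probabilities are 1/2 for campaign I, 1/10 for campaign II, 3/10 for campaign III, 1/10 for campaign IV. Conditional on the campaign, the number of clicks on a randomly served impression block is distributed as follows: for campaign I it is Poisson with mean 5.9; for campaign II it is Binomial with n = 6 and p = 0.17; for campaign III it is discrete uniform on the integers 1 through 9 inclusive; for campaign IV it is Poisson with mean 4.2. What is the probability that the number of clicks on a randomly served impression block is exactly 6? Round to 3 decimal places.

0.125

Conditional on each campaign, P(X = 6): I: 0.160488; II: 2.41376e-05; III: 0.111111; IV: 0.114321.
By total probability, P(X = 6) = 0.5·0.160488 + 0.1·2.41376e-05 + 0.3·0.111111 + 0.1·0.114321 = 0.125012.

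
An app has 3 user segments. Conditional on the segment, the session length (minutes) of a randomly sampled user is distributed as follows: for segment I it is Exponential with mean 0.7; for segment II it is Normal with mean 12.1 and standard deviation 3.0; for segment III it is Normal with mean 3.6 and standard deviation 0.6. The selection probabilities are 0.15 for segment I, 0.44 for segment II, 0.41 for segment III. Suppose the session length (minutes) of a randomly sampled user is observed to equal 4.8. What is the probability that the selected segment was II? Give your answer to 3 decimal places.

Likelihoods f(4.8 | ·): I: 0.00150274; II: 0.00688709; III: 0.0899849.
Posterior ∝ prior × likelihood. Numerator for II: 0.44·0.00688709 = 0.00303032.
Normalizing constant: 0.15·0.00150274 + 0.44·0.00688709 + 0.41·0.0899849 = 0.0401496.
P(II | observation) = 0.00303032 / 0.0401496 = 0.0754758.

0.075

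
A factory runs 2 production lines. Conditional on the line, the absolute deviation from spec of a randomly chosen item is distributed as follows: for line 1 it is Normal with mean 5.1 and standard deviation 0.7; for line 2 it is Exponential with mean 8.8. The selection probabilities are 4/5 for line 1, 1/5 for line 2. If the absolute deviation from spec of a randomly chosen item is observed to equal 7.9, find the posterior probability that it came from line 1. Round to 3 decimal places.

Likelihoods f(7.9 | ·): 1: 0.000191186; 2: 0.0463062.
Posterior ∝ prior × likelihood. Numerator for 1: 0.8·0.000191186 = 0.000152949.
Normalizing constant: 0.8·0.000191186 + 0.2·0.0463062 = 0.00941419.
P(1 | observation) = 0.000152949 / 0.00941419 = 0.0162466.

0.016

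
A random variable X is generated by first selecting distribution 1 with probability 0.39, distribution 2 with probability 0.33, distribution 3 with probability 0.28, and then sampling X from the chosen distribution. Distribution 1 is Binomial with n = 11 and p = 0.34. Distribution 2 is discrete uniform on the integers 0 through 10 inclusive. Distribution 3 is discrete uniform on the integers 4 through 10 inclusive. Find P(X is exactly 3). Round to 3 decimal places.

0.121

Conditional on each component, P(X = 3): 1: 0.233492; 2: 0.0909091; 3: 0.
By total probability, P(X = 3) = 0.39·0.233492 + 0.33·0.0909091 + 0.28·0 = 0.121062.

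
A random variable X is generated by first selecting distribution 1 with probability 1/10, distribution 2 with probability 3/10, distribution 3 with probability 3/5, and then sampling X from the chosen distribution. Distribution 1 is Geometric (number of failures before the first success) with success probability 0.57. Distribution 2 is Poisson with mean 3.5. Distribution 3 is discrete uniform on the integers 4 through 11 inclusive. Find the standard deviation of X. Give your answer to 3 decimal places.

Per component, 1: μ=0.754386, E[X²]=1.89258; 2: μ=3.5, E[X²]=15.75; 3: μ=7.5, E[X²]=61.5.
E[X] = 0.1·0.754386 + 0.3·3.5 + 0.6·7.5 = 5.62544.
E[X²] = 0.1·1.89258 + 0.3·15.75 + 0.6·61.5 = 41.8143.
Var(X) = E[X²] − (E[X])² = 41.8143 − 31.6456 = 10.1687.
SD(X) = √10.1687 = 3.18884.

3.189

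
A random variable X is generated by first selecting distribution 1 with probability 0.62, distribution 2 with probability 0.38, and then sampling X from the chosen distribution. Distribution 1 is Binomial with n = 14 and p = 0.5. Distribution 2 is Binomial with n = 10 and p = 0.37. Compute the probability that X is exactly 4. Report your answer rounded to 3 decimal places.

Conditional on each component, P(X = 4): 1: 0.0610962; 2: 0.246076.
By total probability, P(X = 4) = 0.62·0.0610962 + 0.38·0.246076 = 0.131389.

0.131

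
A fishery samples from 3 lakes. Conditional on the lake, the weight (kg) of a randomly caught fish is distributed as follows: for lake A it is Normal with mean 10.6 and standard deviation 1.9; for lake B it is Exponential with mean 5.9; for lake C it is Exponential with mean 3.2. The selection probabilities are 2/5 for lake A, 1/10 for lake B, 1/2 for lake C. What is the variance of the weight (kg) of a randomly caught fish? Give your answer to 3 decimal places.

Per component, A: μ=10.6, E[X²]=115.97; B: μ=5.9, E[X²]=69.62; C: μ=3.2, E[X²]=20.48.
E[X] = 0.4·10.6 + 0.1·5.9 + 0.5·3.2 = 6.43.
E[X²] = 0.4·115.97 + 0.1·69.62 + 0.5·20.48 = 63.59.
Var(X) = E[X²] − (E[X])² = 63.59 − 41.3449 = 22.2451.

22.245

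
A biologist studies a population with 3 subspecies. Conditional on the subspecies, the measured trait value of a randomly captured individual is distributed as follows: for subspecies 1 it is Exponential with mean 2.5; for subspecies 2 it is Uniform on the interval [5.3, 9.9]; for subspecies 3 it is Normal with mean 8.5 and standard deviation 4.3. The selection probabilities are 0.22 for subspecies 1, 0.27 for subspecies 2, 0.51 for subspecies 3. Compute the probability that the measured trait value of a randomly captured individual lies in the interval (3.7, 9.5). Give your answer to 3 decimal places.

0.526

Conditional on each subspecies, P(3.7 < X < 9.5): 1: 0.205267; 2: 0.913043; 3: 0.459796.
By total probability, P(3.7 < X < 9.5) = 0.22·0.205267 + 0.27·0.913043 + 0.51·0.459796 = 0.526177.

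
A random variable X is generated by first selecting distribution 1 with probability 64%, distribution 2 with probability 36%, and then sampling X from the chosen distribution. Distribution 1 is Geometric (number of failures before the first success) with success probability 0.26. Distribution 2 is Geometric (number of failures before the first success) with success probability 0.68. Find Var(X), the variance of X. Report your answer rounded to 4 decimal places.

Per component, 1: μ=2.84615, E[X²]=19.0473; 2: μ=0.470588, E[X²]=0.913495.
E[X] = 0.64·2.84615 + 0.36·0.470588 = 1.99095.
E[X²] = 0.64·19.0473 + 0.36·0.913495 = 12.5192.
Var(X) = E[X²] − (E[X])² = 12.5192 − 3.96388 = 8.55527.

8.5553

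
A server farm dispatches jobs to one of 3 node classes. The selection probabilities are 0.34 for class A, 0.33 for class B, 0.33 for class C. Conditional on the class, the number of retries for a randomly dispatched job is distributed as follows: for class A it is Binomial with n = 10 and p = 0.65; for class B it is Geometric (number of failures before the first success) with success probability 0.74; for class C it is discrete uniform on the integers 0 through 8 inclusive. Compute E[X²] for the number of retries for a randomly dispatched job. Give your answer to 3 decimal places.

For each component E[X²] = Var + (mean)², giving A: 44.525; B: 0.598247; C: 22.6667.
Overall E[X²] = 0.34·44.525 + 0.33·0.598247 + 0.33·22.6667 = 22.8159.

22.816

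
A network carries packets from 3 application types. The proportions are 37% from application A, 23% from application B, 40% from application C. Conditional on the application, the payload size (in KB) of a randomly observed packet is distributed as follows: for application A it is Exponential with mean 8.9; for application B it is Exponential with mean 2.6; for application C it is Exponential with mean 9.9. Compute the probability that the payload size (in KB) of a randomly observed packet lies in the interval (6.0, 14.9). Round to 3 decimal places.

Conditional on each application, P(6.0 < X < 14.9): A: 0.32212; B: 0.096246; C: 0.323489.
By total probability, P(6.0 < X < 14.9) = 0.37·0.32212 + 0.23·0.096246 + 0.4·0.323489 = 0.270717.

0.271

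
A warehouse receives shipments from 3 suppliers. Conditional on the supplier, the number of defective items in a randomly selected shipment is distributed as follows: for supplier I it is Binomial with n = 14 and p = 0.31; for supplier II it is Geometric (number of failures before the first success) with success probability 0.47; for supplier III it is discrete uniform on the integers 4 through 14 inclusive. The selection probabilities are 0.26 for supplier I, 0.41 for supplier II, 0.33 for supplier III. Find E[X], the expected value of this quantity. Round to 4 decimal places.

4.5607

Component means — I: 4.34; II: 1.12766; III: 9.
E[X] = 0.26·4.34 + 0.41·1.12766 + 0.33·9 = 4.56074.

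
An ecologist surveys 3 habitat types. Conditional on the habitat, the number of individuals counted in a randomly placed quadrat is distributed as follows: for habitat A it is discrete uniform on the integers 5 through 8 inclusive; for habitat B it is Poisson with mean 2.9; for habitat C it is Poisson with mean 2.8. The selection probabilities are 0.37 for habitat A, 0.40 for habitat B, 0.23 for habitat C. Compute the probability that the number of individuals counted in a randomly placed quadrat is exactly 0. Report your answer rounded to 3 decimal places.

0.036

Conditional on each habitat, P(X = 0): A: 0; B: 0.0550232; C: 0.0608101.
By total probability, P(X = 0) = 0.37·0 + 0.4·0.0550232 + 0.23·0.0608101 = 0.0359956.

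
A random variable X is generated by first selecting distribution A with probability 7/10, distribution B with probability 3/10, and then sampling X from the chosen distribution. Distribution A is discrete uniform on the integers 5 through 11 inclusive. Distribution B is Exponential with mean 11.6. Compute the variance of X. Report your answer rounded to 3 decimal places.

Per component, A: μ=8, E[X²]=68; B: μ=11.6, E[X²]=269.12.
E[X] = 0.7·8 + 0.3·11.6 = 9.08.
E[X²] = 0.7·68 + 0.3·269.12 = 128.336.
Var(X) = E[X²] − (E[X])² = 128.336 − 82.4464 = 45.8896.

45.890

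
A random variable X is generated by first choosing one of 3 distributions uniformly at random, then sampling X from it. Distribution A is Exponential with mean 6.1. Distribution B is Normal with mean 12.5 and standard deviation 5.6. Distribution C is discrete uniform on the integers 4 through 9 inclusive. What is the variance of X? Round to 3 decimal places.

32.398

Per component, A: μ=6.1, E[X²]=74.42; B: μ=12.5, E[X²]=187.61; C: μ=6.5, E[X²]=45.1667.
E[X] = 0.333333·6.1 + 0.333333·12.5 + 0.333333·6.5 = 8.36667.
E[X²] = 0.333333·74.42 + 0.333333·187.61 + 0.333333·45.1667 = 102.399.
Var(X) = E[X²] − (E[X])² = 102.399 − 70.0011 = 32.3978.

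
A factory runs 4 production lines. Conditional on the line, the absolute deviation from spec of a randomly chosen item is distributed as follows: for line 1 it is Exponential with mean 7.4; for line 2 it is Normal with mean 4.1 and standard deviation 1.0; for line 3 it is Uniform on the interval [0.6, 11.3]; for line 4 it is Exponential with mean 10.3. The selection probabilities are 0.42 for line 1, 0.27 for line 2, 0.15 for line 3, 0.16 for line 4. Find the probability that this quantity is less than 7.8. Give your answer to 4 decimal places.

0.7295

Conditional on each line, P(X < 7.8): 1: 0.651478; 2: 0.999892; 3: 0.672897; 4: 0.531061.
By total probability, P(X < 7.8) = 0.42·0.651478 + 0.27·0.999892 + 0.15·0.672897 + 0.16·0.531061 = 0.729496.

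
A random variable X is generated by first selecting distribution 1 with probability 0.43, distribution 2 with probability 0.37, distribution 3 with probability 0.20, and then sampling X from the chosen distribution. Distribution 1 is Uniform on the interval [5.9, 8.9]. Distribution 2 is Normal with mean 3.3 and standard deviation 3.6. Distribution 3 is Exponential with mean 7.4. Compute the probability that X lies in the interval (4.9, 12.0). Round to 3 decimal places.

Conditional on each component, P(4.9 < X < 12.0): 1: 1; 2: 0.320529; 3: 0.318157.
By total probability, P(4.9 < X < 12.0) = 0.43·1 + 0.37·0.320529 + 0.2·0.318157 = 0.612227.

0.612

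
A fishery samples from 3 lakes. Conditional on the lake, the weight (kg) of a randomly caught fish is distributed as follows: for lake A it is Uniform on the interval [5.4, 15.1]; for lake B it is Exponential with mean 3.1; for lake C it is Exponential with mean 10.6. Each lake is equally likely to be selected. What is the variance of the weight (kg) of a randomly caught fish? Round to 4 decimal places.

Per component, A: μ=10.25, E[X²]=112.903; B: μ=3.1, E[X²]=19.22; C: μ=10.6, E[X²]=224.72.
E[X] = 0.333333·10.25 + 0.333333·3.1 + 0.333333·10.6 = 7.98333.
E[X²] = 0.333333·112.903 + 0.333333·19.22 + 0.333333·224.72 = 118.948.
Var(X) = E[X²] − (E[X])² = 118.948 − 63.7336 = 55.2142.

55.2142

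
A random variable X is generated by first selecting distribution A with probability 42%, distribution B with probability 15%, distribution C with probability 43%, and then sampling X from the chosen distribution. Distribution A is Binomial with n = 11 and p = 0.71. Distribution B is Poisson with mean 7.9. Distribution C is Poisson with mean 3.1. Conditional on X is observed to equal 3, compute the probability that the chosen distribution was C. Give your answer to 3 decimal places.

0.943

Likelihoods P(X=3 | ·): A: 0.00295422; B: 0.0304652; C: 0.223677.
Posterior ∝ prior × likelihood. Numerator for C: 0.43·0.223677 = 0.096181.
Normalizing constant: 0.42·0.00295422 + 0.15·0.0304652 + 0.43·0.223677 = 0.101992.
P(C | observation) = 0.096181 / 0.101992 = 0.943029.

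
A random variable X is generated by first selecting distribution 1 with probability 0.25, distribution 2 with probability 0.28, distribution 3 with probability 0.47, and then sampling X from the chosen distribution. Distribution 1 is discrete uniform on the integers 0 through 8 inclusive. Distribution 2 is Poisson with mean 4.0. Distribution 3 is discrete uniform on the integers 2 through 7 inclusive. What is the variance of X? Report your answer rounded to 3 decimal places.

Per component, 1: μ=4, E[X²]=22.6667; 2: μ=4, E[X²]=20; 3: μ=4.5, E[X²]=23.1667.
E[X] = 0.25·4 + 0.28·4 + 0.47·4.5 = 4.235.
E[X²] = 0.25·22.6667 + 0.28·20 + 0.47·23.1667 = 22.155.
Var(X) = E[X²] − (E[X])² = 22.155 − 17.9352 = 4.21978.

4.220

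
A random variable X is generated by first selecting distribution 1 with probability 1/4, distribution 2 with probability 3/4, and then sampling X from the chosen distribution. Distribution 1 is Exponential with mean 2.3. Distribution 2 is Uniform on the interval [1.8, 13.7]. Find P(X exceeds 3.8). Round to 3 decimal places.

Conditional on each component, P(X > 3.8): 1: 0.191633; 2: 0.831933.
By total probability, P(X > 3.8) = 0.25·0.191633 + 0.75·0.831933 = 0.671858.

0.672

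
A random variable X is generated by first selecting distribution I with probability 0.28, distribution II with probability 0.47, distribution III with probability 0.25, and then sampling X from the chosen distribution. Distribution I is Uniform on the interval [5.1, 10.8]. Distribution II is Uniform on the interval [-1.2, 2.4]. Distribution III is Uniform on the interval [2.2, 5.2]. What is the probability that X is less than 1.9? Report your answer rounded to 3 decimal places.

Conditional on each component, P(X < 1.9): I: 0; II: 0.861111; III: 0.
By total probability, P(X < 1.9) = 0.28·0 + 0.47·0.861111 + 0.25·0 = 0.404722.

0.405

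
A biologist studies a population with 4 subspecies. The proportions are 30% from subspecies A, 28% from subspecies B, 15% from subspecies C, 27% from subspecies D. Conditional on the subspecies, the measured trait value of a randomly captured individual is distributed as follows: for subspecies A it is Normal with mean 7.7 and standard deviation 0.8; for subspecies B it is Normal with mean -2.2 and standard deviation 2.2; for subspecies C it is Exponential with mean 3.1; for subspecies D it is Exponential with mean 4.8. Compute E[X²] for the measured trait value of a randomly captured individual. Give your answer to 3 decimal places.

36.014

For each component E[X²] = Var + (mean)², giving A: 59.93; B: 9.68; C: 19.22; D: 46.08.
Overall E[X²] = 0.3·59.93 + 0.28·9.68 + 0.15·19.22 + 0.27·46.08 = 36.014.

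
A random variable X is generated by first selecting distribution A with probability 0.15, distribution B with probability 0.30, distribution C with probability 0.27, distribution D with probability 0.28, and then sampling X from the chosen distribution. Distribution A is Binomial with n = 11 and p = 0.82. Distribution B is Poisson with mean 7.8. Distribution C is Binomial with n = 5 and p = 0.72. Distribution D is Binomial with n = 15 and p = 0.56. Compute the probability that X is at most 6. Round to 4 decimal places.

0.4218

Conditional on each component, P(X ≤ 6): A: 0.0333862; B: 0.338407; C: 1; D: 0.161518.
By total probability, P(X ≤ 6) = 0.15·0.0333862 + 0.3·0.338407 + 0.27·1 + 0.28·0.161518 = 0.421755.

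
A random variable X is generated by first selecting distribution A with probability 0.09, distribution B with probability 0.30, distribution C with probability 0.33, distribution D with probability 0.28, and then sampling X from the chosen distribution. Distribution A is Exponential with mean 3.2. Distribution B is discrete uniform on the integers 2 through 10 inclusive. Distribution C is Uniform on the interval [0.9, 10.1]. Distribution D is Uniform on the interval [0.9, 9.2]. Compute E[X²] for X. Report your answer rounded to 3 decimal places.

35.701

For each component E[X²] = Var + (mean)², giving A: 20.48; B: 42.6667; C: 37.3033; D: 31.2433.
Overall E[X²] = 0.09·20.48 + 0.3·42.6667 + 0.33·37.3033 + 0.28·31.2433 = 35.7014.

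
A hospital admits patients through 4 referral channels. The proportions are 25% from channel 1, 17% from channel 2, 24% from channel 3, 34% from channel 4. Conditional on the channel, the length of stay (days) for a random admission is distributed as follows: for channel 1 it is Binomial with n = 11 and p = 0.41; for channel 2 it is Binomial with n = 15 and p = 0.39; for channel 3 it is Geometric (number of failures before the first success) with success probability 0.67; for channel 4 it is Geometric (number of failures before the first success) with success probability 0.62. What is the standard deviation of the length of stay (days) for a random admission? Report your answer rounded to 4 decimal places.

Per component, 1: μ=4.51, E[X²]=23.001; 2: μ=5.85, E[X²]=37.791; 3: μ=0.492537, E[X²]=0.977723; 4: μ=0.612903, E[X²]=1.3642.
E[X] = 0.25·4.51 + 0.17·5.85 + 0.24·0.492537 + 0.34·0.612903 = 2.4486.
E[X²] = 0.25·23.001 + 0.17·37.791 + 0.24·0.977723 + 0.34·1.3642 = 12.8732.
Var(X) = E[X²] − (E[X])² = 12.8732 − 5.99562 = 6.87758.
SD(X) = √6.87758 = 2.62251.

2.6225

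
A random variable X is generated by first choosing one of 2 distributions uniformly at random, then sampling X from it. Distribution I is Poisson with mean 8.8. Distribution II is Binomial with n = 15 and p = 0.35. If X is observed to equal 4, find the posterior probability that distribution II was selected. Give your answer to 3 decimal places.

Likelihoods P(X=4 | ·): I: 0.0376641; II: 0.179247.
Posterior ∝ prior × likelihood. Numerator for II: 0.5·0.179247 = 0.0896235.
Normalizing constant: 0.5·0.0376641 + 0.5·0.179247 = 0.108456.
P(II | observation) = 0.0896235 / 0.108456 = 0.826361.

0.826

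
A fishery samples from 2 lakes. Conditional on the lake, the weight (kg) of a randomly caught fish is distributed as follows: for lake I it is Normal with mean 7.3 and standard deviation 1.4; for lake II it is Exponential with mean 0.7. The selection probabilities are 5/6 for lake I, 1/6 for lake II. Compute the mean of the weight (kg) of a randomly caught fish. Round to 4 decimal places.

Component means — I: 7.3; II: 0.7.
E[X] = 0.833333·7.3 + 0.166667·0.7 = 6.2.

6.2000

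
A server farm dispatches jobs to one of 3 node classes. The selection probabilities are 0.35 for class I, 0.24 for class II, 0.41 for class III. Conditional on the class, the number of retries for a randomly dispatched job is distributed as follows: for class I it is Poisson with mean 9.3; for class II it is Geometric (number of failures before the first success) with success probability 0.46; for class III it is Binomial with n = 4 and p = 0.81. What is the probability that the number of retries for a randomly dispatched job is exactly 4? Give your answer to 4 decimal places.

Conditional on each class, P(X = 4): I: 0.0284959; II: 0.0391141; III: 0.430467.
By total probability, P(X = 4) = 0.35·0.0284959 + 0.24·0.0391141 + 0.41·0.430467 = 0.195852.

0.1959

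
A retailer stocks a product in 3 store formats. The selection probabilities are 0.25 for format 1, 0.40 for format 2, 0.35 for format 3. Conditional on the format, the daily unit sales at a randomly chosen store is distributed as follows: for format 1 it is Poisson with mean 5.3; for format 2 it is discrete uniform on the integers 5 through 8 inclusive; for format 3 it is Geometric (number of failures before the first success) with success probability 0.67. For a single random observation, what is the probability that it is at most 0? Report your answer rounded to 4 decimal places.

Conditional on each format, P(X ≤ 0): 1: 0.00499159; 2: 0; 3: 0.67.
By total probability, P(X ≤ 0) = 0.25·0.00499159 + 0.4·0 + 0.35·0.67 = 0.235748.

0.2357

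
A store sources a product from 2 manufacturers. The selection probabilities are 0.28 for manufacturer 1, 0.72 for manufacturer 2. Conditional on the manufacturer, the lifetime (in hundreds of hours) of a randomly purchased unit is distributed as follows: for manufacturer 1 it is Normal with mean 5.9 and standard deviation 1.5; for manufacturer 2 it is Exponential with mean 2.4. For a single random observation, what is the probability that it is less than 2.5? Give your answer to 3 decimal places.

Conditional on each manufacturer, P(X < 2.5): 1: 0.0117053; 2: 0.647134.
By total probability, P(X < 2.5) = 0.28·0.0117053 + 0.72·0.647134 = 0.469214.

0.469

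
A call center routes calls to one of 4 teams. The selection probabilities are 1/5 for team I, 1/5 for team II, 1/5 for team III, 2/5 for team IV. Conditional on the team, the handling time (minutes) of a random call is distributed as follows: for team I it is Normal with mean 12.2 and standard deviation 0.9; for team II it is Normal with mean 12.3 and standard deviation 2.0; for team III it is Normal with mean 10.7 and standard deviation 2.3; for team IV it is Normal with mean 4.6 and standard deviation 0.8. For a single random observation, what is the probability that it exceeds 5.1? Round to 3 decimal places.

Conditional on each team, P(X > 5.1): I: 1; II: 0.999841; III: 0.99255; IV: 0.265986.
By total probability, P(X > 5.1) = 0.2·1 + 0.2·0.999841 + 0.2·0.99255 + 0.4·0.265986 = 0.704872.

0.705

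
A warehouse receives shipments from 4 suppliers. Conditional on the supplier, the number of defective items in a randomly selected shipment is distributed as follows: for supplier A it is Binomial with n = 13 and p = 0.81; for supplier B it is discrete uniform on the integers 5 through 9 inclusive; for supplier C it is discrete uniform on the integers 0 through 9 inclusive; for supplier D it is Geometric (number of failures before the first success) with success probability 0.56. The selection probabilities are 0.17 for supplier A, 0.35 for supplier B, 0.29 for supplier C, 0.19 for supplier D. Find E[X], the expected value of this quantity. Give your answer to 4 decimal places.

5.6944

Component means — A: 10.53; B: 7; C: 4.5; D: 0.785714.
E[X] = 0.17·10.53 + 0.35·7 + 0.29·4.5 + 0.19·0.785714 = 5.69439.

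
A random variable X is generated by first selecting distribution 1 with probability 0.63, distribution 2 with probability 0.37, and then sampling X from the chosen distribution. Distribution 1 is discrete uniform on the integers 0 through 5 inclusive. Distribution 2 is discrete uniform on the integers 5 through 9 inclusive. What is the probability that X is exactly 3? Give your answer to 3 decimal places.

0.105

Conditional on each component, P(X = 3): 1: 0.166667; 2: 0.
By total probability, P(X = 3) = 0.63·0.166667 + 0.37·0 = 0.105.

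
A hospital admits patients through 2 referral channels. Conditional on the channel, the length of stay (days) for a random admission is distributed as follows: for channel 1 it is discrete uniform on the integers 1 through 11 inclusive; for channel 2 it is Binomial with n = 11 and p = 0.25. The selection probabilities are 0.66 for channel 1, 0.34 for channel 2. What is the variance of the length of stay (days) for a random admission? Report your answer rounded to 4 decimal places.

Per component, 1: μ=6, E[X²]=46; 2: μ=2.75, E[X²]=9.625.
E[X] = 0.66·6 + 0.34·2.75 = 4.895.
E[X²] = 0.66·46 + 0.34·9.625 = 33.6325.
Var(X) = E[X²] − (E[X])² = 33.6325 − 23.961 = 9.67148.

9.6715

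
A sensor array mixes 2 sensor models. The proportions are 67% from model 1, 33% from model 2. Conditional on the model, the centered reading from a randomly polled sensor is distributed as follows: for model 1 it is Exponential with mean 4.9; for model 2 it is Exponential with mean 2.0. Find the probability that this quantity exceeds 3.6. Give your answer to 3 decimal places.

0.376

Conditional on each model, P(X > 3.6): 1: 0.479652; 2: 0.165299.
By total probability, P(X > 3.6) = 0.67·0.479652 + 0.33·0.165299 = 0.375916.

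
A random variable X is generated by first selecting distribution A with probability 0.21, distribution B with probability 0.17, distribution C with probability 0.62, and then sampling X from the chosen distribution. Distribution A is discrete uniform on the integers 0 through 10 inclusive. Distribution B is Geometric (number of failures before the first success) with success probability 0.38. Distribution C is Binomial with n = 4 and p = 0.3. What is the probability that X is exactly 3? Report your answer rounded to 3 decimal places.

Conditional on each component, P(X = 3): A: 0.0909091; B: 0.0905646; C: 0.0756.
By total probability, P(X = 3) = 0.21·0.0909091 + 0.17·0.0905646 + 0.62·0.0756 = 0.0813589.

0.081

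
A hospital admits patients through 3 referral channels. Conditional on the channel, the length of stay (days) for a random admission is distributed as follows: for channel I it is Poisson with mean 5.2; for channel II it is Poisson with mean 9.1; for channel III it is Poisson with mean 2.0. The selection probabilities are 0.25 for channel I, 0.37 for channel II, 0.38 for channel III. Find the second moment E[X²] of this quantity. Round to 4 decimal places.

44.3467

For each component E[X²] = Var + (mean)², giving I: 32.24; II: 91.91; III: 6.
Overall E[X²] = 0.25·32.24 + 0.37·91.91 + 0.38·6 = 44.3467.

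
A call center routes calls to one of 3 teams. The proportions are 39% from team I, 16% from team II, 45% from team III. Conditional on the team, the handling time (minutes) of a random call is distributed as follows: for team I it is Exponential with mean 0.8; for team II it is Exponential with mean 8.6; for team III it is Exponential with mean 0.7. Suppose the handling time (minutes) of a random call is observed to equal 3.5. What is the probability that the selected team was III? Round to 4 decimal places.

0.1895

Likelihoods f(3.5 | ·): I: 0.0157352; II: 0.0774023; III: 0.00962564.
Posterior ∝ prior × likelihood. Numerator for III: 0.45·0.00962564 = 0.00433154.
Normalizing constant: 0.39·0.0157352 + 0.16·0.0774023 + 0.45·0.00962564 = 0.0228526.
P(III | observation) = 0.00433154 / 0.0228526 = 0.189542.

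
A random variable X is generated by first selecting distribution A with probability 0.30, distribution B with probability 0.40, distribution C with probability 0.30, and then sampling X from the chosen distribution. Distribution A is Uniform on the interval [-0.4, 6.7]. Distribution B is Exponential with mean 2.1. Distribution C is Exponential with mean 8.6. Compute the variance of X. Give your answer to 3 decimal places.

Per component, A: μ=3.15, E[X²]=14.1233; B: μ=2.1, E[X²]=8.82; C: μ=8.6, E[X²]=147.92.
E[X] = 0.3·3.15 + 0.4·2.1 + 0.3·8.6 = 4.365.
E[X²] = 0.3·14.1233 + 0.4·8.82 + 0.3·147.92 = 52.141.
Var(X) = E[X²] − (E[X])² = 52.141 − 19.0532 = 33.0878.

33.088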